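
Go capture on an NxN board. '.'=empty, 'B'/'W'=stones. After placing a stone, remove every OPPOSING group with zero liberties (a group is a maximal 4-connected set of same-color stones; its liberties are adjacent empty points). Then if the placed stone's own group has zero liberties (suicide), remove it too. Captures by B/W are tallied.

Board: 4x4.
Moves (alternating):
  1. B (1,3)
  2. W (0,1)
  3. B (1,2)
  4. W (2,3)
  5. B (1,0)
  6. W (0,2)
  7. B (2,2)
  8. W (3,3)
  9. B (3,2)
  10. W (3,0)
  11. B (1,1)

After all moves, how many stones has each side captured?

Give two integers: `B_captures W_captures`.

Move 1: B@(1,3) -> caps B=0 W=0
Move 2: W@(0,1) -> caps B=0 W=0
Move 3: B@(1,2) -> caps B=0 W=0
Move 4: W@(2,3) -> caps B=0 W=0
Move 5: B@(1,0) -> caps B=0 W=0
Move 6: W@(0,2) -> caps B=0 W=0
Move 7: B@(2,2) -> caps B=0 W=0
Move 8: W@(3,3) -> caps B=0 W=0
Move 9: B@(3,2) -> caps B=2 W=0
Move 10: W@(3,0) -> caps B=2 W=0
Move 11: B@(1,1) -> caps B=2 W=0

Answer: 2 0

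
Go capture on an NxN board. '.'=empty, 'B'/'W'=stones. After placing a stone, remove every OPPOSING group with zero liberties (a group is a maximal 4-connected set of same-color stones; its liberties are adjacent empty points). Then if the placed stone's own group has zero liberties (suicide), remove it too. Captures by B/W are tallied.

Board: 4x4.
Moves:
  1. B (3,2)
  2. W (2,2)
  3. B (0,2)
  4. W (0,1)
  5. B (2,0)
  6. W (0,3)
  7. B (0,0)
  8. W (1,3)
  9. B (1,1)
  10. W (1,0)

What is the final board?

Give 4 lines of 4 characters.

Answer: B.BW
.B.W
B.W.
..B.

Derivation:
Move 1: B@(3,2) -> caps B=0 W=0
Move 2: W@(2,2) -> caps B=0 W=0
Move 3: B@(0,2) -> caps B=0 W=0
Move 4: W@(0,1) -> caps B=0 W=0
Move 5: B@(2,0) -> caps B=0 W=0
Move 6: W@(0,3) -> caps B=0 W=0
Move 7: B@(0,0) -> caps B=0 W=0
Move 8: W@(1,3) -> caps B=0 W=0
Move 9: B@(1,1) -> caps B=1 W=0
Move 10: W@(1,0) -> caps B=1 W=0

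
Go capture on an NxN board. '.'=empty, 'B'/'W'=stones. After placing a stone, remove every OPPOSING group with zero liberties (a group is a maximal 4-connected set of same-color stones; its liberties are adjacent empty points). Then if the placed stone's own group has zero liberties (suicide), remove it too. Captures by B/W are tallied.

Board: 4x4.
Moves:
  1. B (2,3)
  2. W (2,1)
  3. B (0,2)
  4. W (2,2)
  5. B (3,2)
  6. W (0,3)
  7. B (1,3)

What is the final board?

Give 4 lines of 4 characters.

Move 1: B@(2,3) -> caps B=0 W=0
Move 2: W@(2,1) -> caps B=0 W=0
Move 3: B@(0,2) -> caps B=0 W=0
Move 4: W@(2,2) -> caps B=0 W=0
Move 5: B@(3,2) -> caps B=0 W=0
Move 6: W@(0,3) -> caps B=0 W=0
Move 7: B@(1,3) -> caps B=1 W=0

Answer: ..B.
...B
.WWB
..B.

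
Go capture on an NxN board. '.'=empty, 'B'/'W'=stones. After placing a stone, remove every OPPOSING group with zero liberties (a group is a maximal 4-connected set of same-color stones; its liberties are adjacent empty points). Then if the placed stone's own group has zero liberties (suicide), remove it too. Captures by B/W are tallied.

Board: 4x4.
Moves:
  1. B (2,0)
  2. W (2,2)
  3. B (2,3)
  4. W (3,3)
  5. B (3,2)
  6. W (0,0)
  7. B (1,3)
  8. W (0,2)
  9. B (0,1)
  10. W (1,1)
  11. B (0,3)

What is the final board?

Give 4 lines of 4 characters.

Answer: W.WB
.W.B
B.WB
..B.

Derivation:
Move 1: B@(2,0) -> caps B=0 W=0
Move 2: W@(2,2) -> caps B=0 W=0
Move 3: B@(2,3) -> caps B=0 W=0
Move 4: W@(3,3) -> caps B=0 W=0
Move 5: B@(3,2) -> caps B=1 W=0
Move 6: W@(0,0) -> caps B=1 W=0
Move 7: B@(1,3) -> caps B=1 W=0
Move 8: W@(0,2) -> caps B=1 W=0
Move 9: B@(0,1) -> caps B=1 W=0
Move 10: W@(1,1) -> caps B=1 W=1
Move 11: B@(0,3) -> caps B=1 W=1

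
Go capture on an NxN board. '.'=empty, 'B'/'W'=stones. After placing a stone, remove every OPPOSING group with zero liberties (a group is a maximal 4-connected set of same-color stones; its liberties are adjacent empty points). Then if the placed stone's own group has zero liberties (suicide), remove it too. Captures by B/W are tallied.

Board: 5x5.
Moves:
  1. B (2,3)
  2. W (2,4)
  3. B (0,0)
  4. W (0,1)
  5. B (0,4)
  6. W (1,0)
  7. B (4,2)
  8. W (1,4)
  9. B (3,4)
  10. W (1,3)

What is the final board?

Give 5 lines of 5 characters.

Answer: .W..B
W..WW
...BW
....B
..B..

Derivation:
Move 1: B@(2,3) -> caps B=0 W=0
Move 2: W@(2,4) -> caps B=0 W=0
Move 3: B@(0,0) -> caps B=0 W=0
Move 4: W@(0,1) -> caps B=0 W=0
Move 5: B@(0,4) -> caps B=0 W=0
Move 6: W@(1,0) -> caps B=0 W=1
Move 7: B@(4,2) -> caps B=0 W=1
Move 8: W@(1,4) -> caps B=0 W=1
Move 9: B@(3,4) -> caps B=0 W=1
Move 10: W@(1,3) -> caps B=0 W=1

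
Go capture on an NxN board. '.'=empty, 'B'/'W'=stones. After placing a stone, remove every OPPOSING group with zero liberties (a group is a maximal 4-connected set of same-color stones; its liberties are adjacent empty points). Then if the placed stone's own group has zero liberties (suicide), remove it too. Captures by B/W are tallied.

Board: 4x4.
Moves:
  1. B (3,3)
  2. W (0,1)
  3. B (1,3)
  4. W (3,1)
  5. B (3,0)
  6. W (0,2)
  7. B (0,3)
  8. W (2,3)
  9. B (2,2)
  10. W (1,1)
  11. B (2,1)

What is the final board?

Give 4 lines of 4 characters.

Answer: .WWB
.W.B
.BB.
BW.B

Derivation:
Move 1: B@(3,3) -> caps B=0 W=0
Move 2: W@(0,1) -> caps B=0 W=0
Move 3: B@(1,3) -> caps B=0 W=0
Move 4: W@(3,1) -> caps B=0 W=0
Move 5: B@(3,0) -> caps B=0 W=0
Move 6: W@(0,2) -> caps B=0 W=0
Move 7: B@(0,3) -> caps B=0 W=0
Move 8: W@(2,3) -> caps B=0 W=0
Move 9: B@(2,2) -> caps B=1 W=0
Move 10: W@(1,1) -> caps B=1 W=0
Move 11: B@(2,1) -> caps B=1 W=0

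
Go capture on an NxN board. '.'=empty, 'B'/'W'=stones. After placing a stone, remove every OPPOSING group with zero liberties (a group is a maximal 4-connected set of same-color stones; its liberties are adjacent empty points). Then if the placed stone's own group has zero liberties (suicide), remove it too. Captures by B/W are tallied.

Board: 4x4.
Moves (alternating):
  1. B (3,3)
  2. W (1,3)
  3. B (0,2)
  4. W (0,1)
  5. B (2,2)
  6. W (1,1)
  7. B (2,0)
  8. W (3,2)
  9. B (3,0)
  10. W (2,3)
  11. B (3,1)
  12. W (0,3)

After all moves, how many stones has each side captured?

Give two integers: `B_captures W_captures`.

Answer: 0 1

Derivation:
Move 1: B@(3,3) -> caps B=0 W=0
Move 2: W@(1,3) -> caps B=0 W=0
Move 3: B@(0,2) -> caps B=0 W=0
Move 4: W@(0,1) -> caps B=0 W=0
Move 5: B@(2,2) -> caps B=0 W=0
Move 6: W@(1,1) -> caps B=0 W=0
Move 7: B@(2,0) -> caps B=0 W=0
Move 8: W@(3,2) -> caps B=0 W=0
Move 9: B@(3,0) -> caps B=0 W=0
Move 10: W@(2,3) -> caps B=0 W=1
Move 11: B@(3,1) -> caps B=0 W=1
Move 12: W@(0,3) -> caps B=0 W=1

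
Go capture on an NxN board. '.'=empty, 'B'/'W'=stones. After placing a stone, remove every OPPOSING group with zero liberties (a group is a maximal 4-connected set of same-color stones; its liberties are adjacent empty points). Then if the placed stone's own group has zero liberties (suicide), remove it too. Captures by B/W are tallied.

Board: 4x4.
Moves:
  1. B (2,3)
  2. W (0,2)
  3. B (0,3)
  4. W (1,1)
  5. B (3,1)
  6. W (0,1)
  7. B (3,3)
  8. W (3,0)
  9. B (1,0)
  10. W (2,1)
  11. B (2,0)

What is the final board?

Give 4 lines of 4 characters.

Move 1: B@(2,3) -> caps B=0 W=0
Move 2: W@(0,2) -> caps B=0 W=0
Move 3: B@(0,3) -> caps B=0 W=0
Move 4: W@(1,1) -> caps B=0 W=0
Move 5: B@(3,1) -> caps B=0 W=0
Move 6: W@(0,1) -> caps B=0 W=0
Move 7: B@(3,3) -> caps B=0 W=0
Move 8: W@(3,0) -> caps B=0 W=0
Move 9: B@(1,0) -> caps B=0 W=0
Move 10: W@(2,1) -> caps B=0 W=0
Move 11: B@(2,0) -> caps B=1 W=0

Answer: .WWB
BW..
BW.B
.B.B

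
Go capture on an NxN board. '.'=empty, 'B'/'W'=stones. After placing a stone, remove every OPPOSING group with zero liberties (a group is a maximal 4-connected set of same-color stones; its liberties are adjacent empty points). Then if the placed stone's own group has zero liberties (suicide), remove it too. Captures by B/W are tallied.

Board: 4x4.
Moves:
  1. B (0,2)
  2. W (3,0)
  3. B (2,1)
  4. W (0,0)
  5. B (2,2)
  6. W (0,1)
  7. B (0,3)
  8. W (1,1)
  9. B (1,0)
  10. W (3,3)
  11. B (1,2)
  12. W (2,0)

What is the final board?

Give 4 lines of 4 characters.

Answer: ..BB
B.B.
WBB.
W..W

Derivation:
Move 1: B@(0,2) -> caps B=0 W=0
Move 2: W@(3,0) -> caps B=0 W=0
Move 3: B@(2,1) -> caps B=0 W=0
Move 4: W@(0,0) -> caps B=0 W=0
Move 5: B@(2,2) -> caps B=0 W=0
Move 6: W@(0,1) -> caps B=0 W=0
Move 7: B@(0,3) -> caps B=0 W=0
Move 8: W@(1,1) -> caps B=0 W=0
Move 9: B@(1,0) -> caps B=0 W=0
Move 10: W@(3,3) -> caps B=0 W=0
Move 11: B@(1,2) -> caps B=3 W=0
Move 12: W@(2,0) -> caps B=3 W=0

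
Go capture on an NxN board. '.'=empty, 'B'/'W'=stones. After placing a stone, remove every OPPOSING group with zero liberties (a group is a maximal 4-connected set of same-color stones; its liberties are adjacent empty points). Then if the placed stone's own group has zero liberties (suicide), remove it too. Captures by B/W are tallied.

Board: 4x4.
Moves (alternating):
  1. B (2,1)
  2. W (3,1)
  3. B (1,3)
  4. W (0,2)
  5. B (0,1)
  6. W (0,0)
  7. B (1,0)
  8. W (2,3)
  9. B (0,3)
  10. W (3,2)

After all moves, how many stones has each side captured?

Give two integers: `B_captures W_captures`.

Answer: 1 0

Derivation:
Move 1: B@(2,1) -> caps B=0 W=0
Move 2: W@(3,1) -> caps B=0 W=0
Move 3: B@(1,3) -> caps B=0 W=0
Move 4: W@(0,2) -> caps B=0 W=0
Move 5: B@(0,1) -> caps B=0 W=0
Move 6: W@(0,0) -> caps B=0 W=0
Move 7: B@(1,0) -> caps B=1 W=0
Move 8: W@(2,3) -> caps B=1 W=0
Move 9: B@(0,3) -> caps B=1 W=0
Move 10: W@(3,2) -> caps B=1 W=0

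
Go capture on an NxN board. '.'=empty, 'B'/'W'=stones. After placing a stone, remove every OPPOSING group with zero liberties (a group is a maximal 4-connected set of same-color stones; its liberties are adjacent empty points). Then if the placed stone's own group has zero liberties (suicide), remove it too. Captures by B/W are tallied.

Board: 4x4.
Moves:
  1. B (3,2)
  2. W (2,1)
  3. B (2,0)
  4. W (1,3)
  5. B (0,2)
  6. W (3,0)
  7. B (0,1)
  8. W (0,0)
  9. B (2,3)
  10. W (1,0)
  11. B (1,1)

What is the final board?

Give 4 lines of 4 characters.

Answer: WBB.
WB.W
.W.B
W.B.

Derivation:
Move 1: B@(3,2) -> caps B=0 W=0
Move 2: W@(2,1) -> caps B=0 W=0
Move 3: B@(2,0) -> caps B=0 W=0
Move 4: W@(1,3) -> caps B=0 W=0
Move 5: B@(0,2) -> caps B=0 W=0
Move 6: W@(3,0) -> caps B=0 W=0
Move 7: B@(0,1) -> caps B=0 W=0
Move 8: W@(0,0) -> caps B=0 W=0
Move 9: B@(2,3) -> caps B=0 W=0
Move 10: W@(1,0) -> caps B=0 W=1
Move 11: B@(1,1) -> caps B=0 W=1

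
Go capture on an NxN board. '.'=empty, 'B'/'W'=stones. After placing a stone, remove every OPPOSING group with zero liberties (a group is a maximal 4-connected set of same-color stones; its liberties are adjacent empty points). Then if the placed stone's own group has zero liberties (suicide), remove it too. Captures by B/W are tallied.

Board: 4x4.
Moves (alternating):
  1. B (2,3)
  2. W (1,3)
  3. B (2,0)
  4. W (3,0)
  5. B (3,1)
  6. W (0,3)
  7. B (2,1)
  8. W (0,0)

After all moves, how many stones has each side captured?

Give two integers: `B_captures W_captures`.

Answer: 1 0

Derivation:
Move 1: B@(2,3) -> caps B=0 W=0
Move 2: W@(1,3) -> caps B=0 W=0
Move 3: B@(2,0) -> caps B=0 W=0
Move 4: W@(3,0) -> caps B=0 W=0
Move 5: B@(3,1) -> caps B=1 W=0
Move 6: W@(0,3) -> caps B=1 W=0
Move 7: B@(2,1) -> caps B=1 W=0
Move 8: W@(0,0) -> caps B=1 W=0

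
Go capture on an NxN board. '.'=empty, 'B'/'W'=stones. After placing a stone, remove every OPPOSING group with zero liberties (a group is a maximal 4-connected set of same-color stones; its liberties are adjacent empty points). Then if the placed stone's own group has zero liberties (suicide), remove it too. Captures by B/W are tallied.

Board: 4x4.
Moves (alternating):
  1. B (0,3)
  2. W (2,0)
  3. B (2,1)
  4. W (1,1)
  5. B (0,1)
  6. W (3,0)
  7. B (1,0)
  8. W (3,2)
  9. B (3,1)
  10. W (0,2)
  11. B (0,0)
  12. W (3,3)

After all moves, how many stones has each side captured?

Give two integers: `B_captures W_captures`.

Answer: 2 0

Derivation:
Move 1: B@(0,3) -> caps B=0 W=0
Move 2: W@(2,0) -> caps B=0 W=0
Move 3: B@(2,1) -> caps B=0 W=0
Move 4: W@(1,1) -> caps B=0 W=0
Move 5: B@(0,1) -> caps B=0 W=0
Move 6: W@(3,0) -> caps B=0 W=0
Move 7: B@(1,0) -> caps B=0 W=0
Move 8: W@(3,2) -> caps B=0 W=0
Move 9: B@(3,1) -> caps B=2 W=0
Move 10: W@(0,2) -> caps B=2 W=0
Move 11: B@(0,0) -> caps B=2 W=0
Move 12: W@(3,3) -> caps B=2 W=0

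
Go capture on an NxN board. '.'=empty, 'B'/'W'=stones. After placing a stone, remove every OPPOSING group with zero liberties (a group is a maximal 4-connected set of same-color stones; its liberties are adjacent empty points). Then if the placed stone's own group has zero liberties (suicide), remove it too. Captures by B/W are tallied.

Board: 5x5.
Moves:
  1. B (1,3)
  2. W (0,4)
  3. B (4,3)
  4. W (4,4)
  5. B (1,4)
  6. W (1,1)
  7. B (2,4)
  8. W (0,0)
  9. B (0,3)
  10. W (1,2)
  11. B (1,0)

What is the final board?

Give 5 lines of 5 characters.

Answer: W..B.
BWWBB
....B
.....
...BW

Derivation:
Move 1: B@(1,3) -> caps B=0 W=0
Move 2: W@(0,4) -> caps B=0 W=0
Move 3: B@(4,3) -> caps B=0 W=0
Move 4: W@(4,4) -> caps B=0 W=0
Move 5: B@(1,4) -> caps B=0 W=0
Move 6: W@(1,1) -> caps B=0 W=0
Move 7: B@(2,4) -> caps B=0 W=0
Move 8: W@(0,0) -> caps B=0 W=0
Move 9: B@(0,3) -> caps B=1 W=0
Move 10: W@(1,2) -> caps B=1 W=0
Move 11: B@(1,0) -> caps B=1 W=0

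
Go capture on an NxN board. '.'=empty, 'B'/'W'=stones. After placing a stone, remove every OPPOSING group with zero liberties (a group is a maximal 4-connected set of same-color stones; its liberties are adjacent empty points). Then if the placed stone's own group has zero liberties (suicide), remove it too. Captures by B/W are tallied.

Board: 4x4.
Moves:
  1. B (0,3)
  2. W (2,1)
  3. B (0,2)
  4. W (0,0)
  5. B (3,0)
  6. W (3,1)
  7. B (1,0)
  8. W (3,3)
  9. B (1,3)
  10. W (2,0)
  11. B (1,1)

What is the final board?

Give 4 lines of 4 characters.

Move 1: B@(0,3) -> caps B=0 W=0
Move 2: W@(2,1) -> caps B=0 W=0
Move 3: B@(0,2) -> caps B=0 W=0
Move 4: W@(0,0) -> caps B=0 W=0
Move 5: B@(3,0) -> caps B=0 W=0
Move 6: W@(3,1) -> caps B=0 W=0
Move 7: B@(1,0) -> caps B=0 W=0
Move 8: W@(3,3) -> caps B=0 W=0
Move 9: B@(1,3) -> caps B=0 W=0
Move 10: W@(2,0) -> caps B=0 W=1
Move 11: B@(1,1) -> caps B=0 W=1

Answer: W.BB
BB.B
WW..
.W.W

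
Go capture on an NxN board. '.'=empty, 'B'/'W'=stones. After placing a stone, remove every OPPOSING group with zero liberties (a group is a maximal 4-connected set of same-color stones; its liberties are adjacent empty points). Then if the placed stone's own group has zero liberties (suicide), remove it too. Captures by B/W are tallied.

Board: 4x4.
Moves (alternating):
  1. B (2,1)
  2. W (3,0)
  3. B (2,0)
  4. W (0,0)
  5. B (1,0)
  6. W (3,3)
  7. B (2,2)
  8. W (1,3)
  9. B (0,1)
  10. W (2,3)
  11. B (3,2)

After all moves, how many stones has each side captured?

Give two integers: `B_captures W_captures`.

Answer: 1 0

Derivation:
Move 1: B@(2,1) -> caps B=0 W=0
Move 2: W@(3,0) -> caps B=0 W=0
Move 3: B@(2,0) -> caps B=0 W=0
Move 4: W@(0,0) -> caps B=0 W=0
Move 5: B@(1,0) -> caps B=0 W=0
Move 6: W@(3,3) -> caps B=0 W=0
Move 7: B@(2,2) -> caps B=0 W=0
Move 8: W@(1,3) -> caps B=0 W=0
Move 9: B@(0,1) -> caps B=1 W=0
Move 10: W@(2,3) -> caps B=1 W=0
Move 11: B@(3,2) -> caps B=1 W=0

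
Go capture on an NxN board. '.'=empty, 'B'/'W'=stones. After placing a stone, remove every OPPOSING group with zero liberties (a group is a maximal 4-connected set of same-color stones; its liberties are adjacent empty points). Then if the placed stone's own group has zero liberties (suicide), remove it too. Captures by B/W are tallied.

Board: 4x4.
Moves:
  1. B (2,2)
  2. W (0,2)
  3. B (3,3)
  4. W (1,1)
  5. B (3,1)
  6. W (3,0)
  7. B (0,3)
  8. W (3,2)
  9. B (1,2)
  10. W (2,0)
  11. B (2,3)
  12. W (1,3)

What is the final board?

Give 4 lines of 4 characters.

Move 1: B@(2,2) -> caps B=0 W=0
Move 2: W@(0,2) -> caps B=0 W=0
Move 3: B@(3,3) -> caps B=0 W=0
Move 4: W@(1,1) -> caps B=0 W=0
Move 5: B@(3,1) -> caps B=0 W=0
Move 6: W@(3,0) -> caps B=0 W=0
Move 7: B@(0,3) -> caps B=0 W=0
Move 8: W@(3,2) -> caps B=0 W=0
Move 9: B@(1,2) -> caps B=0 W=0
Move 10: W@(2,0) -> caps B=0 W=0
Move 11: B@(2,3) -> caps B=0 W=0
Move 12: W@(1,3) -> caps B=0 W=1

Answer: ..W.
.WBW
W.BB
WB.B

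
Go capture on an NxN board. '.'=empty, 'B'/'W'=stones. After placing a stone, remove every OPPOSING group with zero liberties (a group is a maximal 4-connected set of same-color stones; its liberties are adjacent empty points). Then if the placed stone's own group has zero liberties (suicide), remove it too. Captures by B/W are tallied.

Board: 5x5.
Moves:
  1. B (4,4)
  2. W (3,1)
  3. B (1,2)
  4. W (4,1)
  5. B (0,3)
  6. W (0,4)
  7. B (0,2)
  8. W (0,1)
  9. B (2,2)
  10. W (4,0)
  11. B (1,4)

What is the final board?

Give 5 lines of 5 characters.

Answer: .WBB.
..B.B
..B..
.W...
WW..B

Derivation:
Move 1: B@(4,4) -> caps B=0 W=0
Move 2: W@(3,1) -> caps B=0 W=0
Move 3: B@(1,2) -> caps B=0 W=0
Move 4: W@(4,1) -> caps B=0 W=0
Move 5: B@(0,3) -> caps B=0 W=0
Move 6: W@(0,4) -> caps B=0 W=0
Move 7: B@(0,2) -> caps B=0 W=0
Move 8: W@(0,1) -> caps B=0 W=0
Move 9: B@(2,2) -> caps B=0 W=0
Move 10: W@(4,0) -> caps B=0 W=0
Move 11: B@(1,4) -> caps B=1 W=0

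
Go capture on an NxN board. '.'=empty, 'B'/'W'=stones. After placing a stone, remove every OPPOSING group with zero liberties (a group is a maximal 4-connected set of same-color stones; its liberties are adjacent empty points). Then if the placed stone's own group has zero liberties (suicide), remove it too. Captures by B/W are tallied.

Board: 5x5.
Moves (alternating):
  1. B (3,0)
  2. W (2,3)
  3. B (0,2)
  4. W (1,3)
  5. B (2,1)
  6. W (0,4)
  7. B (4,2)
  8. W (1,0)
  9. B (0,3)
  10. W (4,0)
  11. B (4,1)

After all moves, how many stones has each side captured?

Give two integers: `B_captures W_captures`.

Answer: 1 0

Derivation:
Move 1: B@(3,0) -> caps B=0 W=0
Move 2: W@(2,3) -> caps B=0 W=0
Move 3: B@(0,2) -> caps B=0 W=0
Move 4: W@(1,3) -> caps B=0 W=0
Move 5: B@(2,1) -> caps B=0 W=0
Move 6: W@(0,4) -> caps B=0 W=0
Move 7: B@(4,2) -> caps B=0 W=0
Move 8: W@(1,0) -> caps B=0 W=0
Move 9: B@(0,3) -> caps B=0 W=0
Move 10: W@(4,0) -> caps B=0 W=0
Move 11: B@(4,1) -> caps B=1 W=0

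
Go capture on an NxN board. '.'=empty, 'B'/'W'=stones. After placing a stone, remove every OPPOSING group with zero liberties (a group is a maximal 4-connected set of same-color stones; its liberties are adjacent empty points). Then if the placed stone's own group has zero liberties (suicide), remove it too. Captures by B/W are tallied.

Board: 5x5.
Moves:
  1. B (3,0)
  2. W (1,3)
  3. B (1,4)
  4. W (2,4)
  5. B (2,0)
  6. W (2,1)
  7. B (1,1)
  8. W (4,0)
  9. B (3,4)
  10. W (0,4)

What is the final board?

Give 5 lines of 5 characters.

Answer: ....W
.B.W.
BW..W
B...B
W....

Derivation:
Move 1: B@(3,0) -> caps B=0 W=0
Move 2: W@(1,3) -> caps B=0 W=0
Move 3: B@(1,4) -> caps B=0 W=0
Move 4: W@(2,4) -> caps B=0 W=0
Move 5: B@(2,0) -> caps B=0 W=0
Move 6: W@(2,1) -> caps B=0 W=0
Move 7: B@(1,1) -> caps B=0 W=0
Move 8: W@(4,0) -> caps B=0 W=0
Move 9: B@(3,4) -> caps B=0 W=0
Move 10: W@(0,4) -> caps B=0 W=1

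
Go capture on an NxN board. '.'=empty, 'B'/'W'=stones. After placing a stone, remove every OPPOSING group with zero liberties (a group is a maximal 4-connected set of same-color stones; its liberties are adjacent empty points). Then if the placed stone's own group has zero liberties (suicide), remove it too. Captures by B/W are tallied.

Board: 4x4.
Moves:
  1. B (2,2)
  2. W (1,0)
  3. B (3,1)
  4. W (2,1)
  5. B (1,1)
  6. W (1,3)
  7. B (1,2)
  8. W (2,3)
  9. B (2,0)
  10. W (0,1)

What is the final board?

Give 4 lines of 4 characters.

Move 1: B@(2,2) -> caps B=0 W=0
Move 2: W@(1,0) -> caps B=0 W=0
Move 3: B@(3,1) -> caps B=0 W=0
Move 4: W@(2,1) -> caps B=0 W=0
Move 5: B@(1,1) -> caps B=0 W=0
Move 6: W@(1,3) -> caps B=0 W=0
Move 7: B@(1,2) -> caps B=0 W=0
Move 8: W@(2,3) -> caps B=0 W=0
Move 9: B@(2,0) -> caps B=1 W=0
Move 10: W@(0,1) -> caps B=1 W=0

Answer: .W..
WBBW
B.BW
.B..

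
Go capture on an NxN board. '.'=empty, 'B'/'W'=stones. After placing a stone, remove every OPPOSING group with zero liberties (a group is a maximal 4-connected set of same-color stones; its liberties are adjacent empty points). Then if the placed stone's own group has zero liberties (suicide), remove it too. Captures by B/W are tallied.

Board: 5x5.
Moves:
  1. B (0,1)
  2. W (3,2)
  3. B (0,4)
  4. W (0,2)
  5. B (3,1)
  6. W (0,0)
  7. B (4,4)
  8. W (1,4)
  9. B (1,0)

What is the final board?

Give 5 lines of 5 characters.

Move 1: B@(0,1) -> caps B=0 W=0
Move 2: W@(3,2) -> caps B=0 W=0
Move 3: B@(0,4) -> caps B=0 W=0
Move 4: W@(0,2) -> caps B=0 W=0
Move 5: B@(3,1) -> caps B=0 W=0
Move 6: W@(0,0) -> caps B=0 W=0
Move 7: B@(4,4) -> caps B=0 W=0
Move 8: W@(1,4) -> caps B=0 W=0
Move 9: B@(1,0) -> caps B=1 W=0

Answer: .BW.B
B...W
.....
.BW..
....B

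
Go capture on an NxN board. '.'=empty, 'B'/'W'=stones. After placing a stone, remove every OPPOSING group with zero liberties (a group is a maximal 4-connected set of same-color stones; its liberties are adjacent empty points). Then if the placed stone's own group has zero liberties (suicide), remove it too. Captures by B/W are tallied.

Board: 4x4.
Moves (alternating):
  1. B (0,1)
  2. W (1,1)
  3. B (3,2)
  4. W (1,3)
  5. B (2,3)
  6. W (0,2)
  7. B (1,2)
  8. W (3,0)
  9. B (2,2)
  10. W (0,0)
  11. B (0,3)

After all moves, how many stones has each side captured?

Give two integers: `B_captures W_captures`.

Answer: 1 1

Derivation:
Move 1: B@(0,1) -> caps B=0 W=0
Move 2: W@(1,1) -> caps B=0 W=0
Move 3: B@(3,2) -> caps B=0 W=0
Move 4: W@(1,3) -> caps B=0 W=0
Move 5: B@(2,3) -> caps B=0 W=0
Move 6: W@(0,2) -> caps B=0 W=0
Move 7: B@(1,2) -> caps B=0 W=0
Move 8: W@(3,0) -> caps B=0 W=0
Move 9: B@(2,2) -> caps B=0 W=0
Move 10: W@(0,0) -> caps B=0 W=1
Move 11: B@(0,3) -> caps B=1 W=1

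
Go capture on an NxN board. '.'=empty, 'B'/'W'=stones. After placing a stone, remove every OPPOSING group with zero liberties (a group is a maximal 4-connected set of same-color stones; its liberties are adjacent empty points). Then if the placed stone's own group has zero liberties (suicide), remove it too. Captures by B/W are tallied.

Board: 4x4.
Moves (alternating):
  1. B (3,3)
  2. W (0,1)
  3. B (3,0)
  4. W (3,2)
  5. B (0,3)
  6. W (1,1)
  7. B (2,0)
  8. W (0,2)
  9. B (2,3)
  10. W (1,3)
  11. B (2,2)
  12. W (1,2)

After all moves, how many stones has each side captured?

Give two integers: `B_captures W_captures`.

Move 1: B@(3,3) -> caps B=0 W=0
Move 2: W@(0,1) -> caps B=0 W=0
Move 3: B@(3,0) -> caps B=0 W=0
Move 4: W@(3,2) -> caps B=0 W=0
Move 5: B@(0,3) -> caps B=0 W=0
Move 6: W@(1,1) -> caps B=0 W=0
Move 7: B@(2,0) -> caps B=0 W=0
Move 8: W@(0,2) -> caps B=0 W=0
Move 9: B@(2,3) -> caps B=0 W=0
Move 10: W@(1,3) -> caps B=0 W=1
Move 11: B@(2,2) -> caps B=0 W=1
Move 12: W@(1,2) -> caps B=0 W=1

Answer: 0 1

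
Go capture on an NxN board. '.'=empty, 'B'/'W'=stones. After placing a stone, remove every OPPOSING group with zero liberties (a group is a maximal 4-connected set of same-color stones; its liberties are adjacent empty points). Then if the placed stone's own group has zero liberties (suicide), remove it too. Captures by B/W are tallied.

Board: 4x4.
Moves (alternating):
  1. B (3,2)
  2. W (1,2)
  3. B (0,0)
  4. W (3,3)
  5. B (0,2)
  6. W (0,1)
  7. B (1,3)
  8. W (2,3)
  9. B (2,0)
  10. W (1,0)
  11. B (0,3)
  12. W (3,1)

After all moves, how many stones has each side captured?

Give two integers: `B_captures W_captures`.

Move 1: B@(3,2) -> caps B=0 W=0
Move 2: W@(1,2) -> caps B=0 W=0
Move 3: B@(0,0) -> caps B=0 W=0
Move 4: W@(3,3) -> caps B=0 W=0
Move 5: B@(0,2) -> caps B=0 W=0
Move 6: W@(0,1) -> caps B=0 W=0
Move 7: B@(1,3) -> caps B=0 W=0
Move 8: W@(2,3) -> caps B=0 W=0
Move 9: B@(2,0) -> caps B=0 W=0
Move 10: W@(1,0) -> caps B=0 W=1
Move 11: B@(0,3) -> caps B=0 W=1
Move 12: W@(3,1) -> caps B=0 W=1

Answer: 0 1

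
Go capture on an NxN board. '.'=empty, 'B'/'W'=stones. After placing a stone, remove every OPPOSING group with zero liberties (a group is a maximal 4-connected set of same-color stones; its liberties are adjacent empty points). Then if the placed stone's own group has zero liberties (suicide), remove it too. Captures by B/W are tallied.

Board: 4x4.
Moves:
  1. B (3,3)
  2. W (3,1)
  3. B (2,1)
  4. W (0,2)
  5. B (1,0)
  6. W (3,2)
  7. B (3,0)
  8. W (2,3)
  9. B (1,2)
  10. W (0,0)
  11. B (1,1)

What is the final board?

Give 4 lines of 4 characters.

Answer: W.W.
BBB.
.B.W
BWW.

Derivation:
Move 1: B@(3,3) -> caps B=0 W=0
Move 2: W@(3,1) -> caps B=0 W=0
Move 3: B@(2,1) -> caps B=0 W=0
Move 4: W@(0,2) -> caps B=0 W=0
Move 5: B@(1,0) -> caps B=0 W=0
Move 6: W@(3,2) -> caps B=0 W=0
Move 7: B@(3,0) -> caps B=0 W=0
Move 8: W@(2,3) -> caps B=0 W=1
Move 9: B@(1,2) -> caps B=0 W=1
Move 10: W@(0,0) -> caps B=0 W=1
Move 11: B@(1,1) -> caps B=0 W=1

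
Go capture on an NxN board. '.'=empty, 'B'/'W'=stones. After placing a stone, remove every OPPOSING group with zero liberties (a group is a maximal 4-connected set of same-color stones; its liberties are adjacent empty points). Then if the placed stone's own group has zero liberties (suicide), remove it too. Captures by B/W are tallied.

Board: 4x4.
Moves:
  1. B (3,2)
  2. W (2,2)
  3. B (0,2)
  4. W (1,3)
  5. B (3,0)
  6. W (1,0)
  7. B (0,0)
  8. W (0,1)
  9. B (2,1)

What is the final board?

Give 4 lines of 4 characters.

Move 1: B@(3,2) -> caps B=0 W=0
Move 2: W@(2,2) -> caps B=0 W=0
Move 3: B@(0,2) -> caps B=0 W=0
Move 4: W@(1,3) -> caps B=0 W=0
Move 5: B@(3,0) -> caps B=0 W=0
Move 6: W@(1,0) -> caps B=0 W=0
Move 7: B@(0,0) -> caps B=0 W=0
Move 8: W@(0,1) -> caps B=0 W=1
Move 9: B@(2,1) -> caps B=0 W=1

Answer: .WB.
W..W
.BW.
B.B.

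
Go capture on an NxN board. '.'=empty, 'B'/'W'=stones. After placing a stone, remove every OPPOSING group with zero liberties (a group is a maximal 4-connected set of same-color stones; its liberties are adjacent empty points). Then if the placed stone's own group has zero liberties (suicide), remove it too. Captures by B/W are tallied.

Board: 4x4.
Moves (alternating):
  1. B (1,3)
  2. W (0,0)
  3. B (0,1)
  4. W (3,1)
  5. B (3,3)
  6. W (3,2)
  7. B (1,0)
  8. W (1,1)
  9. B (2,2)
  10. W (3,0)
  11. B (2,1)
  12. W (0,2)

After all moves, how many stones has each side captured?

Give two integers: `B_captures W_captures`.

Move 1: B@(1,3) -> caps B=0 W=0
Move 2: W@(0,0) -> caps B=0 W=0
Move 3: B@(0,1) -> caps B=0 W=0
Move 4: W@(3,1) -> caps B=0 W=0
Move 5: B@(3,3) -> caps B=0 W=0
Move 6: W@(3,2) -> caps B=0 W=0
Move 7: B@(1,0) -> caps B=1 W=0
Move 8: W@(1,1) -> caps B=1 W=0
Move 9: B@(2,2) -> caps B=1 W=0
Move 10: W@(3,0) -> caps B=1 W=0
Move 11: B@(2,1) -> caps B=1 W=0
Move 12: W@(0,2) -> caps B=1 W=0

Answer: 1 0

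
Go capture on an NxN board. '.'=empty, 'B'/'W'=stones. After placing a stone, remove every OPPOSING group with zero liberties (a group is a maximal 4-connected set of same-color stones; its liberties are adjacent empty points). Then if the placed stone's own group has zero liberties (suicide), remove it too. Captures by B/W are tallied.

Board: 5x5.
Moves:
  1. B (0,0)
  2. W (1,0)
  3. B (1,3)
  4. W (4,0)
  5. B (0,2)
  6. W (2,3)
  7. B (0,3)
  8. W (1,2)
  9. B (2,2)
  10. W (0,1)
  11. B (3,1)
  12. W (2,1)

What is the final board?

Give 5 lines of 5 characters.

Answer: .WBB.
W.WB.
.WBW.
.B...
W....

Derivation:
Move 1: B@(0,0) -> caps B=0 W=0
Move 2: W@(1,0) -> caps B=0 W=0
Move 3: B@(1,3) -> caps B=0 W=0
Move 4: W@(4,0) -> caps B=0 W=0
Move 5: B@(0,2) -> caps B=0 W=0
Move 6: W@(2,3) -> caps B=0 W=0
Move 7: B@(0,3) -> caps B=0 W=0
Move 8: W@(1,2) -> caps B=0 W=0
Move 9: B@(2,2) -> caps B=0 W=0
Move 10: W@(0,1) -> caps B=0 W=1
Move 11: B@(3,1) -> caps B=0 W=1
Move 12: W@(2,1) -> caps B=0 W=1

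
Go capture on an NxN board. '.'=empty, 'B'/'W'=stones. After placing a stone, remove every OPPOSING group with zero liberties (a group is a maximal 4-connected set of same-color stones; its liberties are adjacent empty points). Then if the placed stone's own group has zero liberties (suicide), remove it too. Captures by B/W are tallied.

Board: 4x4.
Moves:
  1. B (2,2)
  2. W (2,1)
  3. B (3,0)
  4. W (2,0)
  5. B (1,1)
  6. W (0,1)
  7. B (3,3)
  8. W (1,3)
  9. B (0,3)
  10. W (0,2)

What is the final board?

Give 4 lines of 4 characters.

Move 1: B@(2,2) -> caps B=0 W=0
Move 2: W@(2,1) -> caps B=0 W=0
Move 3: B@(3,0) -> caps B=0 W=0
Move 4: W@(2,0) -> caps B=0 W=0
Move 5: B@(1,1) -> caps B=0 W=0
Move 6: W@(0,1) -> caps B=0 W=0
Move 7: B@(3,3) -> caps B=0 W=0
Move 8: W@(1,3) -> caps B=0 W=0
Move 9: B@(0,3) -> caps B=0 W=0
Move 10: W@(0,2) -> caps B=0 W=1

Answer: .WW.
.B.W
WWB.
B..B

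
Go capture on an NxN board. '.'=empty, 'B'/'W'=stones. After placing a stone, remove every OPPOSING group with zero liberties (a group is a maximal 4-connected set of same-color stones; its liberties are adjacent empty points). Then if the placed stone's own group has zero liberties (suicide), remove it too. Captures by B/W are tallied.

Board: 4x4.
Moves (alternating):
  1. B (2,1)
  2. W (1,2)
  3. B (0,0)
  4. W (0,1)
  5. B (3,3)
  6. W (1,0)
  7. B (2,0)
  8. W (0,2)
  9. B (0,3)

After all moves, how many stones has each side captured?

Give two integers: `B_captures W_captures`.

Move 1: B@(2,1) -> caps B=0 W=0
Move 2: W@(1,2) -> caps B=0 W=0
Move 3: B@(0,0) -> caps B=0 W=0
Move 4: W@(0,1) -> caps B=0 W=0
Move 5: B@(3,3) -> caps B=0 W=0
Move 6: W@(1,0) -> caps B=0 W=1
Move 7: B@(2,0) -> caps B=0 W=1
Move 8: W@(0,2) -> caps B=0 W=1
Move 9: B@(0,3) -> caps B=0 W=1

Answer: 0 1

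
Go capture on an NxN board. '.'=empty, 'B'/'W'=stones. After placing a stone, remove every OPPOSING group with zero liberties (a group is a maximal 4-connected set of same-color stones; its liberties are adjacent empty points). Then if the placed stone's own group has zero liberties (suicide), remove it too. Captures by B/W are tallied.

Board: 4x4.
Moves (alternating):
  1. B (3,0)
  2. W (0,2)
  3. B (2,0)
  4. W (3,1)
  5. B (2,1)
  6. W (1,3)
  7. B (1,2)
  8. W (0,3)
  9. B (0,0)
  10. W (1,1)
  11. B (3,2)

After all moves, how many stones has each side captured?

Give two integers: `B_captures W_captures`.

Move 1: B@(3,0) -> caps B=0 W=0
Move 2: W@(0,2) -> caps B=0 W=0
Move 3: B@(2,0) -> caps B=0 W=0
Move 4: W@(3,1) -> caps B=0 W=0
Move 5: B@(2,1) -> caps B=0 W=0
Move 6: W@(1,3) -> caps B=0 W=0
Move 7: B@(1,2) -> caps B=0 W=0
Move 8: W@(0,3) -> caps B=0 W=0
Move 9: B@(0,0) -> caps B=0 W=0
Move 10: W@(1,1) -> caps B=0 W=0
Move 11: B@(3,2) -> caps B=1 W=0

Answer: 1 0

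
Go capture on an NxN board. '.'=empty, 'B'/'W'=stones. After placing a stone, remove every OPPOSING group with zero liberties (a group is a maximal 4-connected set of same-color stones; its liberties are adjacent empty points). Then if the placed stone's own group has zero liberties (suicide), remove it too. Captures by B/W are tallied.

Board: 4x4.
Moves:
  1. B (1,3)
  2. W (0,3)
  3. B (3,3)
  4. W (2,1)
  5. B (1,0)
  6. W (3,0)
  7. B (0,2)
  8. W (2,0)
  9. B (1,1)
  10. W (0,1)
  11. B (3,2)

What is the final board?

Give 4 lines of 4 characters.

Answer: .WB.
BB.B
WW..
W.BB

Derivation:
Move 1: B@(1,3) -> caps B=0 W=0
Move 2: W@(0,3) -> caps B=0 W=0
Move 3: B@(3,3) -> caps B=0 W=0
Move 4: W@(2,1) -> caps B=0 W=0
Move 5: B@(1,0) -> caps B=0 W=0
Move 6: W@(3,0) -> caps B=0 W=0
Move 7: B@(0,2) -> caps B=1 W=0
Move 8: W@(2,0) -> caps B=1 W=0
Move 9: B@(1,1) -> caps B=1 W=0
Move 10: W@(0,1) -> caps B=1 W=0
Move 11: B@(3,2) -> caps B=1 W=0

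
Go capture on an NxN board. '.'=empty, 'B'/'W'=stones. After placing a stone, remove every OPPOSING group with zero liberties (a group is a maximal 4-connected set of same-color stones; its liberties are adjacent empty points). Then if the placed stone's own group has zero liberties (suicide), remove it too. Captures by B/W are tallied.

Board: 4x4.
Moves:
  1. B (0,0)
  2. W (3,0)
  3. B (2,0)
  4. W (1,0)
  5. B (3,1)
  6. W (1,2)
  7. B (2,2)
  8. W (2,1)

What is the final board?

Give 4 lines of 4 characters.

Move 1: B@(0,0) -> caps B=0 W=0
Move 2: W@(3,0) -> caps B=0 W=0
Move 3: B@(2,0) -> caps B=0 W=0
Move 4: W@(1,0) -> caps B=0 W=0
Move 5: B@(3,1) -> caps B=1 W=0
Move 6: W@(1,2) -> caps B=1 W=0
Move 7: B@(2,2) -> caps B=1 W=0
Move 8: W@(2,1) -> caps B=1 W=0

Answer: B...
W.W.
BWB.
.B..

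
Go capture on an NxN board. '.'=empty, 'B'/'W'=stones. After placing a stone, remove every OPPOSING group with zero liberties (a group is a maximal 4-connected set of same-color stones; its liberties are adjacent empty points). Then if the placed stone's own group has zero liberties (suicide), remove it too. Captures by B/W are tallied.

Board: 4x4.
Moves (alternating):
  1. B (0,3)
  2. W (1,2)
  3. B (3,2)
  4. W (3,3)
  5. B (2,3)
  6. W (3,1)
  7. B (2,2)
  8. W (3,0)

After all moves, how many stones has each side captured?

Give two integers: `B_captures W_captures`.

Answer: 1 0

Derivation:
Move 1: B@(0,3) -> caps B=0 W=0
Move 2: W@(1,2) -> caps B=0 W=0
Move 3: B@(3,2) -> caps B=0 W=0
Move 4: W@(3,3) -> caps B=0 W=0
Move 5: B@(2,3) -> caps B=1 W=0
Move 6: W@(3,1) -> caps B=1 W=0
Move 7: B@(2,2) -> caps B=1 W=0
Move 8: W@(3,0) -> caps B=1 W=0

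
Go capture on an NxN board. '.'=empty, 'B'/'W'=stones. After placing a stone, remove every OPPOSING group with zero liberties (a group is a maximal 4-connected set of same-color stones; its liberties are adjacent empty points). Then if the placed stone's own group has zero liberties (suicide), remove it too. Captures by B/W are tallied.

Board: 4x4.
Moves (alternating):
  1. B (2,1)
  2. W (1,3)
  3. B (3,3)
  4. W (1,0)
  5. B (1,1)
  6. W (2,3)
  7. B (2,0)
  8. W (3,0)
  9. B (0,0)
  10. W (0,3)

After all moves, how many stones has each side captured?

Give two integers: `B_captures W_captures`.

Move 1: B@(2,1) -> caps B=0 W=0
Move 2: W@(1,3) -> caps B=0 W=0
Move 3: B@(3,3) -> caps B=0 W=0
Move 4: W@(1,0) -> caps B=0 W=0
Move 5: B@(1,1) -> caps B=0 W=0
Move 6: W@(2,3) -> caps B=0 W=0
Move 7: B@(2,0) -> caps B=0 W=0
Move 8: W@(3,0) -> caps B=0 W=0
Move 9: B@(0,0) -> caps B=1 W=0
Move 10: W@(0,3) -> caps B=1 W=0

Answer: 1 0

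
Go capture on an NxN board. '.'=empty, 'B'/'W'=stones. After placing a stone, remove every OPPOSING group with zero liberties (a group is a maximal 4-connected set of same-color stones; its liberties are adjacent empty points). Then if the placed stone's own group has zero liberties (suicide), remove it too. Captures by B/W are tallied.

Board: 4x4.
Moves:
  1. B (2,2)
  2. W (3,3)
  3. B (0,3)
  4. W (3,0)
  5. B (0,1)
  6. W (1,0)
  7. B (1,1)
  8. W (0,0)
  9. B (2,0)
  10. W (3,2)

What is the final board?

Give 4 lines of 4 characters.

Move 1: B@(2,2) -> caps B=0 W=0
Move 2: W@(3,3) -> caps B=0 W=0
Move 3: B@(0,3) -> caps B=0 W=0
Move 4: W@(3,0) -> caps B=0 W=0
Move 5: B@(0,1) -> caps B=0 W=0
Move 6: W@(1,0) -> caps B=0 W=0
Move 7: B@(1,1) -> caps B=0 W=0
Move 8: W@(0,0) -> caps B=0 W=0
Move 9: B@(2,0) -> caps B=2 W=0
Move 10: W@(3,2) -> caps B=2 W=0

Answer: .B.B
.B..
B.B.
W.WW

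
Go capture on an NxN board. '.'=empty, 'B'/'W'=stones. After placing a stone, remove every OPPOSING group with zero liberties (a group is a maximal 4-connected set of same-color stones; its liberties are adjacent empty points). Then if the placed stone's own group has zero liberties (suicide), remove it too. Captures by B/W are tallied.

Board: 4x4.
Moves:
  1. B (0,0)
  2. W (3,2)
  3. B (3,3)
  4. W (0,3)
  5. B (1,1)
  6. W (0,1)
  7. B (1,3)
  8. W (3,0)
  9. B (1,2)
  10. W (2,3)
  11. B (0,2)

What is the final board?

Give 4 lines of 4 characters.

Move 1: B@(0,0) -> caps B=0 W=0
Move 2: W@(3,2) -> caps B=0 W=0
Move 3: B@(3,3) -> caps B=0 W=0
Move 4: W@(0,3) -> caps B=0 W=0
Move 5: B@(1,1) -> caps B=0 W=0
Move 6: W@(0,1) -> caps B=0 W=0
Move 7: B@(1,3) -> caps B=0 W=0
Move 8: W@(3,0) -> caps B=0 W=0
Move 9: B@(1,2) -> caps B=0 W=0
Move 10: W@(2,3) -> caps B=0 W=1
Move 11: B@(0,2) -> caps B=2 W=1

Answer: B.B.
.BBB
...W
W.W.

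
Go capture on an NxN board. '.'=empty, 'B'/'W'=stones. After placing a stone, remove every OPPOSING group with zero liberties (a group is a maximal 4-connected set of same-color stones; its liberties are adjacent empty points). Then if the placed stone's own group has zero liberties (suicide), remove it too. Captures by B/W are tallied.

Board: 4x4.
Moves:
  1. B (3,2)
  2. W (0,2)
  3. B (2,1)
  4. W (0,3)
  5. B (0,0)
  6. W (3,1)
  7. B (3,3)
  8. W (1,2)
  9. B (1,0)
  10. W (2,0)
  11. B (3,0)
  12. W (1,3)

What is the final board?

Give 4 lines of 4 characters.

Move 1: B@(3,2) -> caps B=0 W=0
Move 2: W@(0,2) -> caps B=0 W=0
Move 3: B@(2,1) -> caps B=0 W=0
Move 4: W@(0,3) -> caps B=0 W=0
Move 5: B@(0,0) -> caps B=0 W=0
Move 6: W@(3,1) -> caps B=0 W=0
Move 7: B@(3,3) -> caps B=0 W=0
Move 8: W@(1,2) -> caps B=0 W=0
Move 9: B@(1,0) -> caps B=0 W=0
Move 10: W@(2,0) -> caps B=0 W=0
Move 11: B@(3,0) -> caps B=2 W=0
Move 12: W@(1,3) -> caps B=2 W=0

Answer: B.WW
B.WW
.B..
B.BB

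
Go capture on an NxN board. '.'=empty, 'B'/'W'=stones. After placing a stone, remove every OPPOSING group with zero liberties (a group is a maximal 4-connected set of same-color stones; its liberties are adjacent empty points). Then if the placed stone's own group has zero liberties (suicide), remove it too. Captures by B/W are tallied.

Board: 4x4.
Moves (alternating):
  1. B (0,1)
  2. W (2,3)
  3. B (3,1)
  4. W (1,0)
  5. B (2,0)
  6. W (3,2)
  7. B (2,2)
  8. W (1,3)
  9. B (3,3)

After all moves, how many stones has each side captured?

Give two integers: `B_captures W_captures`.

Move 1: B@(0,1) -> caps B=0 W=0
Move 2: W@(2,3) -> caps B=0 W=0
Move 3: B@(3,1) -> caps B=0 W=0
Move 4: W@(1,0) -> caps B=0 W=0
Move 5: B@(2,0) -> caps B=0 W=0
Move 6: W@(3,2) -> caps B=0 W=0
Move 7: B@(2,2) -> caps B=0 W=0
Move 8: W@(1,3) -> caps B=0 W=0
Move 9: B@(3,3) -> caps B=1 W=0

Answer: 1 0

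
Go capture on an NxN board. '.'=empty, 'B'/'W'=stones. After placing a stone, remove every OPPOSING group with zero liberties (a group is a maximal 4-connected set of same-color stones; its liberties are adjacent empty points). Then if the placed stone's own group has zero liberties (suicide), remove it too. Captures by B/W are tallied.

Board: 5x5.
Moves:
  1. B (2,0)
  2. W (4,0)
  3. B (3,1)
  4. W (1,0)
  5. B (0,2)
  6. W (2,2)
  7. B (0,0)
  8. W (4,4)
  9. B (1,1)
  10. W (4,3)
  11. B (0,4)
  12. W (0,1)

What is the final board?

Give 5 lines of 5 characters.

Move 1: B@(2,0) -> caps B=0 W=0
Move 2: W@(4,0) -> caps B=0 W=0
Move 3: B@(3,1) -> caps B=0 W=0
Move 4: W@(1,0) -> caps B=0 W=0
Move 5: B@(0,2) -> caps B=0 W=0
Move 6: W@(2,2) -> caps B=0 W=0
Move 7: B@(0,0) -> caps B=0 W=0
Move 8: W@(4,4) -> caps B=0 W=0
Move 9: B@(1,1) -> caps B=1 W=0
Move 10: W@(4,3) -> caps B=1 W=0
Move 11: B@(0,4) -> caps B=1 W=0
Move 12: W@(0,1) -> caps B=1 W=0

Answer: B.B.B
.B...
B.W..
.B...
W..WW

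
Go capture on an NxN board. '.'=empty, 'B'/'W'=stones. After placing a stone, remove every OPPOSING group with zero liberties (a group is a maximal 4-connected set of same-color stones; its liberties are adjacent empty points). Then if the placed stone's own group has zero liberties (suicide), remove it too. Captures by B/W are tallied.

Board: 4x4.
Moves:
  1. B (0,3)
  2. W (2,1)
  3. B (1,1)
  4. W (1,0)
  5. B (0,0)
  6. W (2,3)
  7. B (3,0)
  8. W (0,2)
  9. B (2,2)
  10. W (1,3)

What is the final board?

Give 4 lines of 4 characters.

Move 1: B@(0,3) -> caps B=0 W=0
Move 2: W@(2,1) -> caps B=0 W=0
Move 3: B@(1,1) -> caps B=0 W=0
Move 4: W@(1,0) -> caps B=0 W=0
Move 5: B@(0,0) -> caps B=0 W=0
Move 6: W@(2,3) -> caps B=0 W=0
Move 7: B@(3,0) -> caps B=0 W=0
Move 8: W@(0,2) -> caps B=0 W=0
Move 9: B@(2,2) -> caps B=0 W=0
Move 10: W@(1,3) -> caps B=0 W=1

Answer: B.W.
WB.W
.WBW
B...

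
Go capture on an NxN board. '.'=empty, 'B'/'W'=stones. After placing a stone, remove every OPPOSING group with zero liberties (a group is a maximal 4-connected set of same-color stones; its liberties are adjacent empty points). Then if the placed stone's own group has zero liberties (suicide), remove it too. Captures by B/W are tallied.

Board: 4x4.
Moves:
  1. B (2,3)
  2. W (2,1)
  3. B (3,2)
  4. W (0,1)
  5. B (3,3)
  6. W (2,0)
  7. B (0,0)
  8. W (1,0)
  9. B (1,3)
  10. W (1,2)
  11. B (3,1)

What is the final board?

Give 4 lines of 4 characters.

Answer: .W..
W.WB
WW.B
.BBB

Derivation:
Move 1: B@(2,3) -> caps B=0 W=0
Move 2: W@(2,1) -> caps B=0 W=0
Move 3: B@(3,2) -> caps B=0 W=0
Move 4: W@(0,1) -> caps B=0 W=0
Move 5: B@(3,3) -> caps B=0 W=0
Move 6: W@(2,0) -> caps B=0 W=0
Move 7: B@(0,0) -> caps B=0 W=0
Move 8: W@(1,0) -> caps B=0 W=1
Move 9: B@(1,3) -> caps B=0 W=1
Move 10: W@(1,2) -> caps B=0 W=1
Move 11: B@(3,1) -> caps B=0 W=1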